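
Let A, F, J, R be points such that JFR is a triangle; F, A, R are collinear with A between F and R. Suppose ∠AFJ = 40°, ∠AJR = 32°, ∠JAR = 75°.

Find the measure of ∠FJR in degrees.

∠FJR = 67°

1. ∠JFR = 40°  [A on ray FR]
2. ∠ARJ = 73°  [△JAR]
3. ∠FRJ = 73°  [A on ray RF]
4. ∠FJR = 67°  [△JFR]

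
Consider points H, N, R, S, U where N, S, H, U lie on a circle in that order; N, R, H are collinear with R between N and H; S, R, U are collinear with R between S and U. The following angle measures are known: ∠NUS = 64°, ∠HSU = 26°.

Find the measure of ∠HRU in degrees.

1. ∠HNU = 26°  [same arc HU]
2. ∠NRU = 90°  [△NRU]
3. ∠HRU = 90°  [linear pair at R on NH]

∠HRU = 90°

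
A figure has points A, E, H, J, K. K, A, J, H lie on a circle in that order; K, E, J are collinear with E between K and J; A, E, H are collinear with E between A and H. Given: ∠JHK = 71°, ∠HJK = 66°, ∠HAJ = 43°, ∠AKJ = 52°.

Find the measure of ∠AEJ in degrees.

1. ∠JAK = 109°  [cyclic KAJH, opposite ∠A+∠H]
2. ∠AJK = 19°  [△KAJ]
3. ∠AEJ = 118°  [△AEJ]

∠AEJ = 118°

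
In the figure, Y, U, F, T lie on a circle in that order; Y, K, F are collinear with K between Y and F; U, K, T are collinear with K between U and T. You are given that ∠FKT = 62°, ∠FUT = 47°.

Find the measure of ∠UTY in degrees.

∠UTY = 15°

1. ∠TKY = 118°  [linear pair at K on YF]
2. ∠FYT = 47°  [same arc FT]
3. ∠UTY = 15°  [△YKT]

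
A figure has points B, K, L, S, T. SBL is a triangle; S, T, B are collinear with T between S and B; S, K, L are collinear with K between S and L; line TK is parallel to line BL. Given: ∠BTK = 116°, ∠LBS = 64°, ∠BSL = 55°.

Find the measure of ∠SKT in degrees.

∠SKT = 61°

1. ∠KTS = 64°  [linear pair at T on SB]
2. ∠KST = 55°  [T on SB, K on SL]
3. ∠SKT = 61°  [△STK]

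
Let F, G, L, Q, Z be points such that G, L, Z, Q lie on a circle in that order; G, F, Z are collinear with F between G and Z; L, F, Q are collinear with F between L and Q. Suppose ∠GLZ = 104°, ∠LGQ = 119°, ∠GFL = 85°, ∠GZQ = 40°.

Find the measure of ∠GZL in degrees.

∠GZL = 21°

1. ∠LZQ = 61°  [cyclic GLZQ, opposite ∠G+∠Z]
2. ∠QFZ = 85°  [vertical angles at F]
3. ∠LFZ = 95°  [linear pair at F on GZ]
4. ∠LQZ = 55°  [△ZFQ]
5. ∠QLZ = 64°  [△LZQ]
6. ∠GZL = 21°  [△LFZ]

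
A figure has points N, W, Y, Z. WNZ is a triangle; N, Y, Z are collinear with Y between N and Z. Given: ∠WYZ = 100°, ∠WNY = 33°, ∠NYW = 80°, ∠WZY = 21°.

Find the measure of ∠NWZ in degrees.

1. ∠WNZ = 33°  [Y on ray NZ]
2. ∠NZW = 21°  [Y on ray ZN]
3. ∠NWZ = 126°  [△WNZ]

∠NWZ = 126°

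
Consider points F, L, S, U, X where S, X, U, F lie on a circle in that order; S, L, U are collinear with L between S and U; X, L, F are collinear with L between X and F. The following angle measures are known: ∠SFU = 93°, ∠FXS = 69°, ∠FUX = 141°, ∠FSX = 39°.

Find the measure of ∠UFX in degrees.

∠UFX = 21°

1. ∠FUS = 69°  [same arc SF]
2. ∠FSU = 18°  [△SUF]
3. ∠FXU = 18°  [same arc UF]
4. ∠UFX = 21°  [△XUF]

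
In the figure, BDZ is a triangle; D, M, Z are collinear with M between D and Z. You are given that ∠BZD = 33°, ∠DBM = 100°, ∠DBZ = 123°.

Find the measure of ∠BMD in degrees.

1. ∠BDZ = 24°  [△BDZ]
2. ∠BDM = 24°  [M on ray DZ]
3. ∠BMD = 56°  [△BDM]

∠BMD = 56°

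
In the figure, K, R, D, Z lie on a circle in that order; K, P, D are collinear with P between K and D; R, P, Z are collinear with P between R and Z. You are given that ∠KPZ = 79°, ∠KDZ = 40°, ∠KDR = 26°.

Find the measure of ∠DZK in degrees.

1. ∠KZR = 26°  [same arc KR]
2. ∠DKZ = 75°  [△KPZ]
3. ∠DZK = 65°  [△KDZ]

∠DZK = 65°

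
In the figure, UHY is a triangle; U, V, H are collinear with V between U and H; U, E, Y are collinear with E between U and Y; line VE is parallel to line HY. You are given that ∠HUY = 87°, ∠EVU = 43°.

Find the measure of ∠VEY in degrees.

1. ∠EUV = 87°  [V on UH, E on UY]
2. ∠UEV = 50°  [△UVE]
3. ∠VEY = 130°  [linear pair at E on UY]

∠VEY = 130°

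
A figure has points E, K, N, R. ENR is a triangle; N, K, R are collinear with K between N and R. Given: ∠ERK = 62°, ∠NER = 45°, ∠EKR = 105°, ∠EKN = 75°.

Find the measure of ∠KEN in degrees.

1. ∠ERN = 62°  [K on ray RN]
2. ∠ENR = 73°  [△ENR]
3. ∠ENK = 73°  [K on ray NR]
4. ∠KEN = 32°  [△ENK]

∠KEN = 32°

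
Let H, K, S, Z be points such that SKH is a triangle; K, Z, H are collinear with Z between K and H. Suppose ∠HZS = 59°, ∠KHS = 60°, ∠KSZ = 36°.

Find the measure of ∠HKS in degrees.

1. ∠KZS = 121°  [linear pair at Z on KH]
2. ∠SKZ = 23°  [△SKZ]
3. ∠HKS = 23°  [Z on ray KH]

∠HKS = 23°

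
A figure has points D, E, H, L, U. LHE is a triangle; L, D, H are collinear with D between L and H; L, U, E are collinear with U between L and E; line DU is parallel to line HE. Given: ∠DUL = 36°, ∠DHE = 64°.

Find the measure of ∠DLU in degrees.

∠DLU = 80°

1. ∠HEL = 36°  [DU∥HE, corresponding at U]
2. ∠EHL = 64°  [D on ray HL]
3. ∠ELH = 80°  [△LHE]
4. ∠DLU = 80°  [D on LH, U on LE]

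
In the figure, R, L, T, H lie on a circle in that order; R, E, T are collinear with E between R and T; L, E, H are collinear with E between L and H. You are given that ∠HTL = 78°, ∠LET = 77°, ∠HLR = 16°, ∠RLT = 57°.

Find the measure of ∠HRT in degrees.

1. ∠HRL = 102°  [cyclic RLTH, opposite ∠R+∠T]
2. ∠HER = 77°  [vertical angles at E]
3. ∠LHR = 62°  [△RLH]
4. ∠HRT = 41°  [△REH]

∠HRT = 41°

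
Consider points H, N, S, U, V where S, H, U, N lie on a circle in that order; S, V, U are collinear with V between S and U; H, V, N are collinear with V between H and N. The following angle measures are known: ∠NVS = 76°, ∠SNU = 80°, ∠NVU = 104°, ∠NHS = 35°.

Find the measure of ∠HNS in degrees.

1. ∠SHU = 100°  [cyclic SHUN, opposite ∠H+∠N]
2. ∠HVS = 104°  [vertical angles at V]
3. ∠HSU = 41°  [△SVH]
4. ∠HUS = 39°  [△SHU]
5. ∠HNS = 39°  [same arc SH]

∠HNS = 39°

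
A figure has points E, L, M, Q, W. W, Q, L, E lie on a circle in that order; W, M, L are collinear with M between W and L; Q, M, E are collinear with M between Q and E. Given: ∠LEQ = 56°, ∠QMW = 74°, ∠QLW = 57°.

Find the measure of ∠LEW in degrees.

1. ∠LWQ = 56°  [same arc QL]
2. ∠LQW = 67°  [△WQL]
3. ∠LEW = 113°  [cyclic WQLE, opposite ∠Q+∠E]

∠LEW = 113°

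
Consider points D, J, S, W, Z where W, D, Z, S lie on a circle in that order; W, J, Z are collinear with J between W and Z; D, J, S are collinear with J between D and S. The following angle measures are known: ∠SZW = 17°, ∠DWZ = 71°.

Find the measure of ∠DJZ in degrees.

∠DJZ = 88°

1. ∠SDW = 17°  [same arc WS]
2. ∠DJW = 92°  [△WJD]
3. ∠DJZ = 88°  [linear pair at J on WZ]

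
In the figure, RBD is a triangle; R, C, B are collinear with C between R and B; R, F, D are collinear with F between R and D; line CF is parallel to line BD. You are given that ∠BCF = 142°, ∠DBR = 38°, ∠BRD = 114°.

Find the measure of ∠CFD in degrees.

∠CFD = 152°

1. ∠FCR = 38°  [linear pair at C on RB]
2. ∠CRF = 114°  [C on RB, F on RD]
3. ∠CFR = 28°  [△RCF]
4. ∠CFD = 152°  [linear pair at F on RD]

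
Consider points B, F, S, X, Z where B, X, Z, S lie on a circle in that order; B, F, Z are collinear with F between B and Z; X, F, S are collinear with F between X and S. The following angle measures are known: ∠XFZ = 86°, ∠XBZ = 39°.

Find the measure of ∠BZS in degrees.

∠BZS = 47°

1. ∠BFS = 86°  [vertical angles at F]
2. ∠XSZ = 39°  [same arc XZ]
3. ∠SFZ = 94°  [linear pair at F on BZ]
4. ∠BZS = 47°  [△ZFS]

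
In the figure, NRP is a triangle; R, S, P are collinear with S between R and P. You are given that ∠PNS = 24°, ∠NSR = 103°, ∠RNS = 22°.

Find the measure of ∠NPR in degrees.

∠NPR = 79°

1. ∠NSP = 77°  [linear pair at S on RP]
2. ∠NPS = 79°  [△NSP]
3. ∠NPR = 79°  [S on ray PR]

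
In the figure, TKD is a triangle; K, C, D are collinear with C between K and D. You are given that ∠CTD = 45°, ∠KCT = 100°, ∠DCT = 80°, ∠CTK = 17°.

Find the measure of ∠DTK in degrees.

1. ∠CDT = 55°  [△TCD]
2. ∠CKT = 63°  [△TKC]
3. ∠KDT = 55°  [C on ray DK]
4. ∠DKT = 63°  [C on ray KD]
5. ∠DTK = 62°  [△TKD]

∠DTK = 62°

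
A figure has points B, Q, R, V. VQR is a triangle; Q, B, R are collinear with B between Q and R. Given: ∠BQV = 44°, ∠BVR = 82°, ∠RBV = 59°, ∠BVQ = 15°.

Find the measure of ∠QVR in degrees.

1. ∠RQV = 44°  [B on ray QR]
2. ∠BRV = 39°  [△VBR]
3. ∠QRV = 39°  [B on ray RQ]
4. ∠QVR = 97°  [△VQR]

∠QVR = 97°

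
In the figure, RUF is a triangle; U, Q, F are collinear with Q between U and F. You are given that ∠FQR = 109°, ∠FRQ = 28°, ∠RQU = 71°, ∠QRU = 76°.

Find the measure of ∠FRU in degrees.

∠FRU = 104°

1. ∠QFR = 43°  [△RQF]
2. ∠QUR = 33°  [△RUQ]
3. ∠RFU = 43°  [Q on ray FU]
4. ∠FUR = 33°  [Q on ray UF]
5. ∠FRU = 104°  [△RUF]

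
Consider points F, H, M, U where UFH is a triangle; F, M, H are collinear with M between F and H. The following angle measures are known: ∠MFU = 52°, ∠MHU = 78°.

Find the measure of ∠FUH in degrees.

1. ∠HFU = 52°  [M on ray FH]
2. ∠FHU = 78°  [M on ray HF]
3. ∠FUH = 50°  [△UFH]

∠FUH = 50°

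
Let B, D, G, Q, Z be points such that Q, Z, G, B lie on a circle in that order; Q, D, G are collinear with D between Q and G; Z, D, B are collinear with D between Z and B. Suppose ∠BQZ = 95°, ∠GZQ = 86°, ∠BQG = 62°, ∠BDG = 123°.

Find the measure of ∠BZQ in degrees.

1. ∠GBQ = 94°  [cyclic QZGB, opposite ∠Z+∠B]
2. ∠BGQ = 24°  [△QGB]
3. ∠BZQ = 24°  [same arc QB]

∠BZQ = 24°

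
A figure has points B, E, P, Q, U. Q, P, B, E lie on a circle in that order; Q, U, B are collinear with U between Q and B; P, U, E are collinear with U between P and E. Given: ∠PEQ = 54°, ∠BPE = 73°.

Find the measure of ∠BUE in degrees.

∠BUE = 127°

1. ∠BQE = 73°  [same arc BE]
2. ∠EUQ = 53°  [△QUE]
3. ∠BUE = 127°  [linear pair at U on QB]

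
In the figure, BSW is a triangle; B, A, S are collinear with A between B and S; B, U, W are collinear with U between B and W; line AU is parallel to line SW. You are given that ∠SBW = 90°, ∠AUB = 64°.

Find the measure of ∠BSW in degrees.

1. ∠ABU = 90°  [A on BS, U on BW]
2. ∠BAU = 26°  [△BAU]
3. ∠BSW = 26°  [AU∥SW, corresponding at A]

∠BSW = 26°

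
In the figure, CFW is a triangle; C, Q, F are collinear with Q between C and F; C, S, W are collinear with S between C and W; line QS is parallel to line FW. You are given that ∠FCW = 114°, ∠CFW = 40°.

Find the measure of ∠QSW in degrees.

∠QSW = 154°

1. ∠CWF = 26°  [△CFW]
2. ∠CSQ = 26°  [QS∥FW, corresponding at S]
3. ∠QSW = 154°  [linear pair at S on CW]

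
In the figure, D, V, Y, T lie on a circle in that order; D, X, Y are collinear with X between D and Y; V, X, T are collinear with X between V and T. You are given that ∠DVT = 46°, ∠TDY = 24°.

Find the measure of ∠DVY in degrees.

1. ∠DYT = 46°  [same arc DT]
2. ∠DTY = 110°  [△DYT]
3. ∠DVY = 70°  [cyclic DVYT, opposite ∠V+∠T]

∠DVY = 70°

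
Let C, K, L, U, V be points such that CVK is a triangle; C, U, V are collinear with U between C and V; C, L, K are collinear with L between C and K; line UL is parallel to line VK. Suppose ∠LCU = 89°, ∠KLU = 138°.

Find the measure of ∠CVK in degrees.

∠CVK = 49°

1. ∠CLU = 42°  [linear pair at L on CK]
2. ∠CUL = 49°  [△CUL]
3. ∠CVK = 49°  [UL∥VK, corresponding at U]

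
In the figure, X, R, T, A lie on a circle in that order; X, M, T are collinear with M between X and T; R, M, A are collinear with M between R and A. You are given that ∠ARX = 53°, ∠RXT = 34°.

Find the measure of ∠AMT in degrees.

∠AMT = 93°

1. ∠ATX = 53°  [same arc XA]
2. ∠RAT = 34°  [same arc RT]
3. ∠AMT = 93°  [△TMA]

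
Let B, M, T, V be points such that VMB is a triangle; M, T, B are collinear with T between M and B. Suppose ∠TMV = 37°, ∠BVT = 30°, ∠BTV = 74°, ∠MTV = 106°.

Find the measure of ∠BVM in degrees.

∠BVM = 67°

1. ∠BMV = 37°  [T on ray MB]
2. ∠TBV = 76°  [△VTB]
3. ∠MBV = 76°  [T on ray BM]
4. ∠BVM = 67°  [△VMB]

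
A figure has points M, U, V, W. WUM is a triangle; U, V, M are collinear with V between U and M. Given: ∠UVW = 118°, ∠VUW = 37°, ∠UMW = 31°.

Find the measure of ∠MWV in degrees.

∠MWV = 87°

1. ∠MVW = 62°  [linear pair at V on UM]
2. ∠VMW = 31°  [V on ray MU]
3. ∠MWV = 87°  [△WVM]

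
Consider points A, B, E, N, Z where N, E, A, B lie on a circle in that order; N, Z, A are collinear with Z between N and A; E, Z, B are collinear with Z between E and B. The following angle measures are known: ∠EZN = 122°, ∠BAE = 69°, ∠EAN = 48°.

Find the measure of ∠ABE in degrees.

1. ∠AZE = 58°  [linear pair at Z on NA]
2. ∠AEB = 74°  [△EZA]
3. ∠ABE = 37°  [△EAB]

∠ABE = 37°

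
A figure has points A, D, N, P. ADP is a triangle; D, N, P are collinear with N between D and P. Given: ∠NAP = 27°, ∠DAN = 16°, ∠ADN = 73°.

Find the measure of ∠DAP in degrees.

∠DAP = 43°

1. ∠AND = 91°  [△ADN]
2. ∠ADP = 73°  [N on ray DP]
3. ∠ANP = 89°  [linear pair at N on DP]
4. ∠APN = 64°  [△ANP]
5. ∠APD = 64°  [N on ray PD]
6. ∠DAP = 43°  [△ADP]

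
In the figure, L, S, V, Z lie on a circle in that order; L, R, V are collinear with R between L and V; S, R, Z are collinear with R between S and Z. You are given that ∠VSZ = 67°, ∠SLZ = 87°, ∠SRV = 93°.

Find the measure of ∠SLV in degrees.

∠SLV = 20°

1. ∠SVZ = 93°  [cyclic LSVZ, opposite ∠L+∠V]
2. ∠SZV = 20°  [△SVZ]
3. ∠SLV = 20°  [same arc SV]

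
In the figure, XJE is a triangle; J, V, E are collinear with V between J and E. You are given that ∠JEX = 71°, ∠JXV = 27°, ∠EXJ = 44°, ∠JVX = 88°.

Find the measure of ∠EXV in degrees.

1. ∠VEX = 71°  [V on ray EJ]
2. ∠EVX = 92°  [linear pair at V on JE]
3. ∠EXV = 17°  [△XVE]

∠EXV = 17°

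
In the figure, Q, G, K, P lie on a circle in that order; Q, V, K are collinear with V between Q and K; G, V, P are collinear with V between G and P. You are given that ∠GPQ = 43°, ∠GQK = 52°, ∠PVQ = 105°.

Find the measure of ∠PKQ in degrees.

1. ∠GPK = 52°  [same arc GK]
2. ∠KVP = 75°  [linear pair at V on QK]
3. ∠PKQ = 53°  [△KVP]

∠PKQ = 53°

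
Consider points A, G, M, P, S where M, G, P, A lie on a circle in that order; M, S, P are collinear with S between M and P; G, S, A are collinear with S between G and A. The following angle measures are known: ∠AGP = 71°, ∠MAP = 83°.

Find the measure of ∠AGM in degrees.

1. ∠AMP = 71°  [same arc PA]
2. ∠APM = 26°  [△MPA]
3. ∠AGM = 26°  [same arc MA]

∠AGM = 26°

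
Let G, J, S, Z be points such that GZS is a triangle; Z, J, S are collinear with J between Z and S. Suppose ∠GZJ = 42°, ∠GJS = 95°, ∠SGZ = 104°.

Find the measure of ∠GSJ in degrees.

∠GSJ = 34°

1. ∠GZS = 42°  [J on ray ZS]
2. ∠GSZ = 34°  [△GZS]
3. ∠GSJ = 34°  [J on ray SZ]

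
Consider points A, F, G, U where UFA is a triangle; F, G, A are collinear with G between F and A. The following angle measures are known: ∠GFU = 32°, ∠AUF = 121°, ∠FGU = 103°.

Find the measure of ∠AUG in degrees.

1. ∠AFU = 32°  [G on ray FA]
2. ∠FAU = 27°  [△UFA]
3. ∠AGU = 77°  [linear pair at G on FA]
4. ∠GAU = 27°  [G on ray AF]
5. ∠AUG = 76°  [△UGA]

∠AUG = 76°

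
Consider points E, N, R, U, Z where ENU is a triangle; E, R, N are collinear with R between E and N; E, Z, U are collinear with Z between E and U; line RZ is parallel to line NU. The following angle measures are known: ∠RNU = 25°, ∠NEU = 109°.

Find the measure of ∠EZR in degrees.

1. ∠ENU = 25°  [R on ray NE]
2. ∠EUN = 46°  [△ENU]
3. ∠EZR = 46°  [RZ∥NU, corresponding at Z]

∠EZR = 46°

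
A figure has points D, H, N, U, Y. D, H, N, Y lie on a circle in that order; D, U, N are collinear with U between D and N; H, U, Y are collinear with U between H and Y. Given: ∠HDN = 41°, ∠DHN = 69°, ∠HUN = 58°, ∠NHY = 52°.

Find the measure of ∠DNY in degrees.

1. ∠DYN = 111°  [cyclic DHNY, opposite ∠H+∠Y]
2. ∠NDY = 52°  [same arc NY]
3. ∠DNY = 17°  [△DNY]

∠DNY = 17°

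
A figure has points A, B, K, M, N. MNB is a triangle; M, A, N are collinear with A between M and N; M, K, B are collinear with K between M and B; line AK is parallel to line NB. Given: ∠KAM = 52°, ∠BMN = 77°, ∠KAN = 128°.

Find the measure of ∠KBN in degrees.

∠KBN = 51°

1. ∠BNM = 52°  [AK∥NB, corresponding at A]
2. ∠MBN = 51°  [△MNB]
3. ∠KBN = 51°  [K on ray BM]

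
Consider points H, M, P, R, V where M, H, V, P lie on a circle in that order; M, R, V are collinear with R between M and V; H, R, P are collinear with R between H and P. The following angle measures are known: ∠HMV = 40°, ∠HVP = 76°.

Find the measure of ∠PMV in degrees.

∠PMV = 64°

1. ∠HPV = 40°  [same arc HV]
2. ∠PHV = 64°  [△HVP]
3. ∠PMV = 64°  [same arc VP]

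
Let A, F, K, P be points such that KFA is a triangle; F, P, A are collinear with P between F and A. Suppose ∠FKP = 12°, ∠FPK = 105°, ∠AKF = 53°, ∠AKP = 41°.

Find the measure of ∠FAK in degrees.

1. ∠APK = 75°  [linear pair at P on FA]
2. ∠KAP = 64°  [△KPA]
3. ∠FAK = 64°  [P on ray AF]

∠FAK = 64°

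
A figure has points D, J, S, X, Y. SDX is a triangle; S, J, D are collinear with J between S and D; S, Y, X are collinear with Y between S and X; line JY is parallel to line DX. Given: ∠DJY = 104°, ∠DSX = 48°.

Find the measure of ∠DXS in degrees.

∠DXS = 56°

1. ∠SJY = 76°  [linear pair at J on SD]
2. ∠JSY = 48°  [J on SD, Y on SX]
3. ∠JYS = 56°  [△SJY]
4. ∠DXS = 56°  [JY∥DX, corresponding at Y]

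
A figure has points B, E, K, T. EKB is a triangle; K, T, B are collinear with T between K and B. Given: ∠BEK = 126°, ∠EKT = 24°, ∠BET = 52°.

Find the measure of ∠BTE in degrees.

1. ∠BKE = 24°  [T on ray KB]
2. ∠EBK = 30°  [△EKB]
3. ∠EBT = 30°  [T on ray BK]
4. ∠BTE = 98°  [△ETB]

∠BTE = 98°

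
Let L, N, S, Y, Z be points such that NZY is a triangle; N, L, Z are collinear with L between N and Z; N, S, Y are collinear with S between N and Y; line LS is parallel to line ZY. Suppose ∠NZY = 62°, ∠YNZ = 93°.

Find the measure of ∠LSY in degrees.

1. ∠NYZ = 25°  [△NZY]
2. ∠LSN = 25°  [LS∥ZY, corresponding at S]
3. ∠LSY = 155°  [linear pair at S on NY]

∠LSY = 155°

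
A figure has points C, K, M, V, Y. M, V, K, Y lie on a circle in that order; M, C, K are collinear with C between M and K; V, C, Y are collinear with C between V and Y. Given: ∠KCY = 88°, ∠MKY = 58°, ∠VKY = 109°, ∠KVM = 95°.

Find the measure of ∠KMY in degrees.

∠KMY = 37°

1. ∠KYV = 34°  [△KCY]
2. ∠KVY = 37°  [△VKY]
3. ∠KMY = 37°  [same arc KY]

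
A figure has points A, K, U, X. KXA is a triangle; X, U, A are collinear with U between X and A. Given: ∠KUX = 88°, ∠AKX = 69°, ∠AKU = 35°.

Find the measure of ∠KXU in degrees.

∠KXU = 58°

1. ∠AUK = 92°  [linear pair at U on XA]
2. ∠KAU = 53°  [△KUA]
3. ∠KAX = 53°  [U on ray AX]
4. ∠AXK = 58°  [△KXA]
5. ∠KXU = 58°  [U on ray XA]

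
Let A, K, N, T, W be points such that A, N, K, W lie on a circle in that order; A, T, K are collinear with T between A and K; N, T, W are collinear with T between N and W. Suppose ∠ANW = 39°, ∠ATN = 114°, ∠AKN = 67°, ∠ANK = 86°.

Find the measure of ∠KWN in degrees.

∠KWN = 27°

1. ∠AKW = 39°  [same arc AW]
2. ∠KTW = 114°  [vertical angles at T]
3. ∠KWN = 27°  [△KTW]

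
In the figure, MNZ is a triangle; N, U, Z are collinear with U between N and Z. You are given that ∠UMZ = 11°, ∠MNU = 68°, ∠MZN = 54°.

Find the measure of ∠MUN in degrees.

∠MUN = 65°

1. ∠MZU = 54°  [U on ray ZN]
2. ∠MUZ = 115°  [△MUZ]
3. ∠MUN = 65°  [linear pair at U on NZ]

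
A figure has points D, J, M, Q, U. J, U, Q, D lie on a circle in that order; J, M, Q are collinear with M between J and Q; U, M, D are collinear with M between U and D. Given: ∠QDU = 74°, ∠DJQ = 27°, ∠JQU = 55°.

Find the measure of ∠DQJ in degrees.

∠DQJ = 24°

1. ∠QJU = 74°  [same arc UQ]
2. ∠JUQ = 51°  [△JUQ]
3. ∠JDQ = 129°  [cyclic JUQD, opposite ∠U+∠D]
4. ∠DQJ = 24°  [△JQD]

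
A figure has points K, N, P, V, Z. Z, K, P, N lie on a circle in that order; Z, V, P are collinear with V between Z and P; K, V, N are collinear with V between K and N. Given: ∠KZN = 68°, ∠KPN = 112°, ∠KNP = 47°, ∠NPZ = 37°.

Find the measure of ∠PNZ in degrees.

∠PNZ = 122°

1. ∠NKP = 21°  [△KPN]
2. ∠NZP = 21°  [same arc PN]
3. ∠PNZ = 122°  [△ZPN]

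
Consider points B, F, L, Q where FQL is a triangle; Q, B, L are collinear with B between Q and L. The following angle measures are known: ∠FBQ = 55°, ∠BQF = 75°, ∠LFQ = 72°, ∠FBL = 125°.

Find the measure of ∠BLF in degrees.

∠BLF = 33°

1. ∠FQL = 75°  [B on ray QL]
2. ∠FLQ = 33°  [△FQL]
3. ∠BLF = 33°  [B on ray LQ]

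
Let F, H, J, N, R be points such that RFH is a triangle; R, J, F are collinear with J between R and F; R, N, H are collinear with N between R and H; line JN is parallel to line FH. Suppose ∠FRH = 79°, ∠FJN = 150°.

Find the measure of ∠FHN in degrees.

1. ∠JRN = 79°  [J on RF, N on RH]
2. ∠NJR = 30°  [linear pair at J on RF]
3. ∠JNR = 71°  [△RJN]
4. ∠HNJ = 109°  [linear pair at N on RH]
5. ∠FHN = 71°  [JN∥FH, co-interior at H–N]

∠FHN = 71°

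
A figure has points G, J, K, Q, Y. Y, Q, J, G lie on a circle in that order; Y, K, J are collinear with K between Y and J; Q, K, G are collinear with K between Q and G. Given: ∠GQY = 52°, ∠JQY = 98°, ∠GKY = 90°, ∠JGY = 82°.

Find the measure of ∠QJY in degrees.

∠QJY = 44°

1. ∠GJY = 52°  [same arc YG]
2. ∠JKQ = 90°  [vertical angles at K]
3. ∠GYJ = 46°  [△YJG]
4. ∠GQJ = 46°  [same arc JG]
5. ∠QJY = 44°  [△QKJ]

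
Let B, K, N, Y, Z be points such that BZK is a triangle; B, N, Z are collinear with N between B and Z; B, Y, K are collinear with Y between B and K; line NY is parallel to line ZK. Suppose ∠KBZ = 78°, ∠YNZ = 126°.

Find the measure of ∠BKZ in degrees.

∠BKZ = 48°

1. ∠NBY = 78°  [N on BZ, Y on BK]
2. ∠BNY = 54°  [linear pair at N on BZ]
3. ∠BYN = 48°  [△BNY]
4. ∠BKZ = 48°  [NY∥ZK, corresponding at Y]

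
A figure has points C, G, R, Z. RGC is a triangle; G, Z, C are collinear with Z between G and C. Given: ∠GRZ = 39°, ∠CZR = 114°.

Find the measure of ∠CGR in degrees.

1. ∠GZR = 66°  [linear pair at Z on GC]
2. ∠RGZ = 75°  [△RGZ]
3. ∠CGR = 75°  [Z on ray GC]

∠CGR = 75°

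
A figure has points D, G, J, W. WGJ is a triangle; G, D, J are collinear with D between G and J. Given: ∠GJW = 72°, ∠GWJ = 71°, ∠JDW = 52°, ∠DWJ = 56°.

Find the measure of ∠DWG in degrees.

1. ∠JGW = 37°  [△WGJ]
2. ∠GDW = 128°  [linear pair at D on GJ]
3. ∠DGW = 37°  [D on ray GJ]
4. ∠DWG = 15°  [△WGD]

∠DWG = 15°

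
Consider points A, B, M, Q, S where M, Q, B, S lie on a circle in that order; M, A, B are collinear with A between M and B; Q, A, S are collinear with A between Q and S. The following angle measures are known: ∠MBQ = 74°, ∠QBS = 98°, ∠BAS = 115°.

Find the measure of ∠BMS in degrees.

1. ∠MSQ = 74°  [same arc MQ]
2. ∠MAS = 65°  [linear pair at A on MB]
3. ∠BMS = 41°  [△MAS]

∠BMS = 41°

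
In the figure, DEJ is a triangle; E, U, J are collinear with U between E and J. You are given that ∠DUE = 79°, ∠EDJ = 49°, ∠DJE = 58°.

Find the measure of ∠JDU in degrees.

1. ∠DUJ = 101°  [linear pair at U on EJ]
2. ∠DJU = 58°  [U on ray JE]
3. ∠JDU = 21°  [△DUJ]

∠JDU = 21°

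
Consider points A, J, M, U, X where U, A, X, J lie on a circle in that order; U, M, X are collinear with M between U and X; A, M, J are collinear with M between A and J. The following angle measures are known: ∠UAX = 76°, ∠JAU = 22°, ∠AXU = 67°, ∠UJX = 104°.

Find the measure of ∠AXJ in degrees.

1. ∠AUX = 37°  [△UAX]
2. ∠JXU = 22°  [same arc UJ]
3. ∠JUX = 54°  [△UXJ]
4. ∠AJX = 37°  [same arc AX]
5. ∠JAX = 54°  [same arc XJ]
6. ∠AXJ = 89°  [△AXJ]

∠AXJ = 89°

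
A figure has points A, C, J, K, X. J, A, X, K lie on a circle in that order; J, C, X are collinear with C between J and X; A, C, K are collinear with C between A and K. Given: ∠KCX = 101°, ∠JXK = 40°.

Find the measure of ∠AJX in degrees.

∠AJX = 39°

1. ∠ACJ = 101°  [vertical angles at C]
2. ∠JAK = 40°  [same arc JK]
3. ∠AJX = 39°  [△JCA]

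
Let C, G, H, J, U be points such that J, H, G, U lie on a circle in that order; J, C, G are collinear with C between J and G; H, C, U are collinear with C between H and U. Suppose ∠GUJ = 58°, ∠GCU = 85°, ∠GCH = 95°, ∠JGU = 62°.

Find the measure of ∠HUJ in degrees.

∠HUJ = 25°

1. ∠GJU = 60°  [△JGU]
2. ∠JCU = 95°  [linear pair at C on JG]
3. ∠HUJ = 25°  [△JCU]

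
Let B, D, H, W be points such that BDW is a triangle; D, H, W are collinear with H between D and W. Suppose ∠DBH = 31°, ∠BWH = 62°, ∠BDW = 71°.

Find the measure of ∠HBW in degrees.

1. ∠BDH = 71°  [H on ray DW]
2. ∠BHD = 78°  [△BDH]
3. ∠BHW = 102°  [linear pair at H on DW]
4. ∠HBW = 16°  [△BHW]

∠HBW = 16°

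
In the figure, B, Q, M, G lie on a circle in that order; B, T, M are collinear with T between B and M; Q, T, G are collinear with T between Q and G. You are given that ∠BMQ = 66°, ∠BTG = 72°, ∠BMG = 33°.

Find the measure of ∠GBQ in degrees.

1. ∠BGQ = 66°  [same arc BQ]
2. ∠BQG = 33°  [same arc BG]
3. ∠GBQ = 81°  [△BQG]

∠GBQ = 81°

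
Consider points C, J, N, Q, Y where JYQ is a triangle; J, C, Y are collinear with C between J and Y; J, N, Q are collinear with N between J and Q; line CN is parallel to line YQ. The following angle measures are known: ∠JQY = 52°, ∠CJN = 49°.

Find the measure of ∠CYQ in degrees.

∠CYQ = 79°

1. ∠CNJ = 52°  [CN∥YQ, corresponding at N]
2. ∠JCN = 79°  [△JCN]
3. ∠NCY = 101°  [linear pair at C on JY]
4. ∠CYQ = 79°  [CN∥YQ, co-interior at Y–C]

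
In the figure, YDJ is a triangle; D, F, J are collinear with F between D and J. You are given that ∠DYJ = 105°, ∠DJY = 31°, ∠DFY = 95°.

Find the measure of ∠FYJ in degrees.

1. ∠FJY = 31°  [F on ray JD]
2. ∠JFY = 85°  [linear pair at F on DJ]
3. ∠FYJ = 64°  [△YFJ]

∠FYJ = 64°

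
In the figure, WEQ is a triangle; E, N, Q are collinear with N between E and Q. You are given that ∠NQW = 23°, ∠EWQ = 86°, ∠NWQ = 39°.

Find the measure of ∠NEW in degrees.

∠NEW = 71°

1. ∠EQW = 23°  [N on ray QE]
2. ∠QEW = 71°  [△WEQ]
3. ∠NEW = 71°  [N on ray EQ]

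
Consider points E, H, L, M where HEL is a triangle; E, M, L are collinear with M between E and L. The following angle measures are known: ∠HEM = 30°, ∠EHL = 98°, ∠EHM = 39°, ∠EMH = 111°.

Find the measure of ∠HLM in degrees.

∠HLM = 52°

1. ∠HEL = 30°  [M on ray EL]
2. ∠ELH = 52°  [△HEL]
3. ∠HLM = 52°  [M on ray LE]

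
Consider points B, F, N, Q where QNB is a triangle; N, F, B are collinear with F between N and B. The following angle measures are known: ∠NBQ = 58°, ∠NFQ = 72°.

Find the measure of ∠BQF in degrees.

∠BQF = 14°

1. ∠FBQ = 58°  [F on ray BN]
2. ∠BFQ = 108°  [linear pair at F on NB]
3. ∠BQF = 14°  [△QFB]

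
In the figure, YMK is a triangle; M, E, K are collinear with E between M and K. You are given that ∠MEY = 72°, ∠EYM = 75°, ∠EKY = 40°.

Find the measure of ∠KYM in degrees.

∠KYM = 107°

1. ∠EMY = 33°  [△YME]
2. ∠MKY = 40°  [E on ray KM]
3. ∠KMY = 33°  [E on ray MK]
4. ∠KYM = 107°  [△YMK]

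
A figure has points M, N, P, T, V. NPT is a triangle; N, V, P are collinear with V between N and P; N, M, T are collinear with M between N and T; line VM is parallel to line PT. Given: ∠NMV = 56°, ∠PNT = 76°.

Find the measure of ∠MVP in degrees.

1. ∠NTP = 56°  [VM∥PT, corresponding at M]
2. ∠NPT = 48°  [△NPT]
3. ∠MVN = 48°  [VM∥PT, corresponding at V]
4. ∠MVP = 132°  [linear pair at V on NP]

∠MVP = 132°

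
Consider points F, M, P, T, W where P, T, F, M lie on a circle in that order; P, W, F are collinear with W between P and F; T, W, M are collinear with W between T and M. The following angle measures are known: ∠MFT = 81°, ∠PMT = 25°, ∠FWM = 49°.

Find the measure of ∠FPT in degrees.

1. ∠MPT = 99°  [cyclic PTFM, opposite ∠P+∠F]
2. ∠MTP = 56°  [△PTM]
3. ∠PWT = 49°  [vertical angles at W]
4. ∠FPT = 75°  [△PWT]

∠FPT = 75°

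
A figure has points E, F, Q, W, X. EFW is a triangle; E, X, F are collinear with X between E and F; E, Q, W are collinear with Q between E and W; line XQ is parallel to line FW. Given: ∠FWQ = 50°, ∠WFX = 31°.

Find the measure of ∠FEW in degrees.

1. ∠EWF = 50°  [Q on ray WE]
2. ∠EFW = 31°  [X on ray FE]
3. ∠FEW = 99°  [△EFW]

∠FEW = 99°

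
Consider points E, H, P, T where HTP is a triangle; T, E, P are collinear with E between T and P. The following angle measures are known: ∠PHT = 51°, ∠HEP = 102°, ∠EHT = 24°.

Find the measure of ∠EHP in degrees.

1. ∠HET = 78°  [linear pair at E on TP]
2. ∠ETH = 78°  [△HTE]
3. ∠HTP = 78°  [E on ray TP]
4. ∠HPT = 51°  [△HTP]
5. ∠EPH = 51°  [E on ray PT]
6. ∠EHP = 27°  [△HEP]

∠EHP = 27°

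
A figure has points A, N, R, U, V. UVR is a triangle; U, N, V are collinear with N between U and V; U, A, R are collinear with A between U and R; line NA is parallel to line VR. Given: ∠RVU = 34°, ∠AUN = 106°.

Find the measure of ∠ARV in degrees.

∠ARV = 40°

1. ∠ANU = 34°  [NA∥VR, corresponding at N]
2. ∠NAU = 40°  [△UNA]
3. ∠NAR = 140°  [linear pair at A on UR]
4. ∠ARV = 40°  [NA∥VR, co-interior at R–A]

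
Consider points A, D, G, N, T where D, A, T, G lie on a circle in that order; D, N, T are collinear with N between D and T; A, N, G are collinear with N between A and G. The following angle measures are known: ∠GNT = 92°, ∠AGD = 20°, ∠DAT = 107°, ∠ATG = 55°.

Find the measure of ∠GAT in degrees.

1. ∠AND = 92°  [vertical angles at N]
2. ∠ATD = 20°  [same arc DA]
3. ∠ANT = 88°  [linear pair at N on DT]
4. ∠GAT = 72°  [△ANT]

∠GAT = 72°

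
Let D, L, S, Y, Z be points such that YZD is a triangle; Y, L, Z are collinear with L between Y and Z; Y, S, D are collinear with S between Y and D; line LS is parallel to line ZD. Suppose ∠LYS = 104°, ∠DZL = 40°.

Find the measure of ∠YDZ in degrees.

∠YDZ = 36°

1. ∠DYZ = 104°  [L on YZ, S on YD]
2. ∠DZY = 40°  [L on ray ZY]
3. ∠YDZ = 36°  [△YZD]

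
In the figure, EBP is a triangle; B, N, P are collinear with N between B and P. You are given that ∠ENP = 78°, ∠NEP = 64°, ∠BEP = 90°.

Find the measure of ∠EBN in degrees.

∠EBN = 52°

1. ∠EPN = 38°  [△ENP]
2. ∠BPE = 38°  [N on ray PB]
3. ∠EBP = 52°  [△EBP]
4. ∠EBN = 52°  [N on ray BP]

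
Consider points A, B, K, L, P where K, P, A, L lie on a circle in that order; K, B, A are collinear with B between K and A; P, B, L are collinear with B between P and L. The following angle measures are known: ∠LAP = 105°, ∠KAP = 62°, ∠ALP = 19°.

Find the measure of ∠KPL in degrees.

∠KPL = 43°

1. ∠LKP = 75°  [cyclic KPAL, opposite ∠K+∠A]
2. ∠KLP = 62°  [same arc KP]
3. ∠KPL = 43°  [△KPL]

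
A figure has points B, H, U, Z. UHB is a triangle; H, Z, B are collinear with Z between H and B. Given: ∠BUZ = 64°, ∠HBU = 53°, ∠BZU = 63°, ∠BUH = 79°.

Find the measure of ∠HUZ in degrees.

1. ∠BHU = 48°  [△UHB]
2. ∠HZU = 117°  [linear pair at Z on HB]
3. ∠UHZ = 48°  [Z on ray HB]
4. ∠HUZ = 15°  [△UHZ]

∠HUZ = 15°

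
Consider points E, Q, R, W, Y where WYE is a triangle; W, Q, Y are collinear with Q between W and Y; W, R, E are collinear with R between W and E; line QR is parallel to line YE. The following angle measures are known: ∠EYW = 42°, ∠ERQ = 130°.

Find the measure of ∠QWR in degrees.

1. ∠RQW = 42°  [QR∥YE, corresponding at Q]
2. ∠QRW = 50°  [linear pair at R on WE]
3. ∠QWR = 88°  [△WQR]

∠QWR = 88°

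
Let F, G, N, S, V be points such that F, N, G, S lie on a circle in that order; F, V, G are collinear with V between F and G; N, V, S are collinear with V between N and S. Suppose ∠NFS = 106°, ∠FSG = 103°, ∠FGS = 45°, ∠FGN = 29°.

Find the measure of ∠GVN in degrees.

∠GVN = 119°

1. ∠GFS = 32°  [△FGS]
2. ∠GNS = 32°  [same arc GS]
3. ∠GVN = 119°  [△NVG]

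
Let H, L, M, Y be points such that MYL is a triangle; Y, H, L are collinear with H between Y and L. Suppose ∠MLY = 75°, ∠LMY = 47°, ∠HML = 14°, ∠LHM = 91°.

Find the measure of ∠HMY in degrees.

1. ∠LYM = 58°  [△MYL]
2. ∠MHY = 89°  [linear pair at H on YL]
3. ∠HYM = 58°  [H on ray YL]
4. ∠HMY = 33°  [△MYH]

∠HMY = 33°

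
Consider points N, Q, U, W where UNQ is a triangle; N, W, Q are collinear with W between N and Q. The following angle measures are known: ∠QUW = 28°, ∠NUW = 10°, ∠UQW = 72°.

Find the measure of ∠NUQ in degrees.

∠NUQ = 38°

1. ∠QWU = 80°  [△UWQ]
2. ∠NQU = 72°  [W on ray QN]
3. ∠NWU = 100°  [linear pair at W on NQ]
4. ∠UNW = 70°  [△UNW]
5. ∠QNU = 70°  [W on ray NQ]
6. ∠NUQ = 38°  [△UNQ]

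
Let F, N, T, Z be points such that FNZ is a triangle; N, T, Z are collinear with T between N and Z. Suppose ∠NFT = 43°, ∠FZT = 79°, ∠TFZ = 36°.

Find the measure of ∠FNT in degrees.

1. ∠FTZ = 65°  [△FTZ]
2. ∠FTN = 115°  [linear pair at T on NZ]
3. ∠FNT = 22°  [△FNT]

∠FNT = 22°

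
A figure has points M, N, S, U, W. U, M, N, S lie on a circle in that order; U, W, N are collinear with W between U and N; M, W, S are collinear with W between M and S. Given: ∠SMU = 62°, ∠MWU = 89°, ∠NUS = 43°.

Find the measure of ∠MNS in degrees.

∠MNS = 108°

1. ∠SNU = 62°  [same arc US]
2. ∠NWS = 89°  [vertical angles at W]
3. ∠NMS = 43°  [same arc NS]
4. ∠MSN = 29°  [△NWS]
5. ∠MNS = 108°  [△MNS]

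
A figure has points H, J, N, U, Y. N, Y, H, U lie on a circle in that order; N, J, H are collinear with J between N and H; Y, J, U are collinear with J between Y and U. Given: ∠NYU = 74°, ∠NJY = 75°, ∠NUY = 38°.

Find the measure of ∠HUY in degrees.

∠HUY = 31°

1. ∠NHU = 74°  [same arc NU]
2. ∠HJU = 75°  [vertical angles at J]
3. ∠HUY = 31°  [△HJU]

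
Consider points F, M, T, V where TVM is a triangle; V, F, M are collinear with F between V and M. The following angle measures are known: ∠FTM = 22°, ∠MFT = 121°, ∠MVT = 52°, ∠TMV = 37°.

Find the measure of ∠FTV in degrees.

1. ∠TFV = 59°  [linear pair at F on VM]
2. ∠FVT = 52°  [F on ray VM]
3. ∠FTV = 69°  [△TVF]

∠FTV = 69°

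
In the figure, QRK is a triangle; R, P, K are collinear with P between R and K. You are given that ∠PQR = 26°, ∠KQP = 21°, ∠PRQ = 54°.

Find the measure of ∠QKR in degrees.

1. ∠QPR = 100°  [△QRP]
2. ∠KPQ = 80°  [linear pair at P on RK]
3. ∠PKQ = 79°  [△QPK]
4. ∠QKR = 79°  [P on ray KR]

∠QKR = 79°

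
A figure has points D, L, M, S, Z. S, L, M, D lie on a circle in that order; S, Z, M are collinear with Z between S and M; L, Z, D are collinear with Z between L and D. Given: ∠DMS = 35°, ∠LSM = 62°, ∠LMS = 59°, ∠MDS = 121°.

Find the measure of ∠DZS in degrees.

1. ∠DSM = 24°  [△SMD]
2. ∠LDS = 59°  [same arc SL]
3. ∠DZS = 97°  [△SZD]

∠DZS = 97°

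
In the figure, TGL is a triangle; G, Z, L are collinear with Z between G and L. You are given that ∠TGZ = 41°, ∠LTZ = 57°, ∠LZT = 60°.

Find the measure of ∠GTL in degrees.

1. ∠LGT = 41°  [Z on ray GL]
2. ∠TLZ = 63°  [△TZL]
3. ∠GLT = 63°  [Z on ray LG]
4. ∠GTL = 76°  [△TGL]

∠GTL = 76°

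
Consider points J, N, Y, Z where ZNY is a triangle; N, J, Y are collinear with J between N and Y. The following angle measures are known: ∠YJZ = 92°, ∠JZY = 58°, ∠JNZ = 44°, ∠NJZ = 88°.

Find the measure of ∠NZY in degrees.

1. ∠JYZ = 30°  [△ZJY]
2. ∠YNZ = 44°  [J on ray NY]
3. ∠NYZ = 30°  [J on ray YN]
4. ∠NZY = 106°  [△ZNY]

∠NZY = 106°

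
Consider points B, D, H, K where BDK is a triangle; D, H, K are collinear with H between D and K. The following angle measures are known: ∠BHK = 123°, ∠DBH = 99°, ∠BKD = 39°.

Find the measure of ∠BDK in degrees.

∠BDK = 24°

1. ∠BHD = 57°  [linear pair at H on DK]
2. ∠BDH = 24°  [△BDH]
3. ∠BDK = 24°  [H on ray DK]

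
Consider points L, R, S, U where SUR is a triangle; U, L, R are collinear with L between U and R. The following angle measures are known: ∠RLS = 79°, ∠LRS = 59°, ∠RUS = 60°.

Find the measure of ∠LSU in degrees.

1. ∠SLU = 101°  [linear pair at L on UR]
2. ∠LUS = 60°  [L on ray UR]
3. ∠LSU = 19°  [△SUL]

∠LSU = 19°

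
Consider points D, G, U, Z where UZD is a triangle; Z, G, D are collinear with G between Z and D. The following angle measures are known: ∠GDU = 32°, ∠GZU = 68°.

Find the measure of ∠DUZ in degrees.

1. ∠UDZ = 32°  [G on ray DZ]
2. ∠DZU = 68°  [G on ray ZD]
3. ∠DUZ = 80°  [△UZD]

∠DUZ = 80°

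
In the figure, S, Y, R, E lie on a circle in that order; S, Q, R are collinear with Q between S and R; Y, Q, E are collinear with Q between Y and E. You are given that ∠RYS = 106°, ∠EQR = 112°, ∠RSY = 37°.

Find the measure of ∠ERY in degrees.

1. ∠SRY = 37°  [△SYR]
2. ∠SQY = 112°  [vertical angles at Q]
3. ∠EYS = 31°  [△SQY]
4. ∠SEY = 37°  [same arc SY]
5. ∠ESY = 112°  [△SYE]
6. ∠ERY = 68°  [cyclic SYRE, opposite ∠S+∠R]

∠ERY = 68°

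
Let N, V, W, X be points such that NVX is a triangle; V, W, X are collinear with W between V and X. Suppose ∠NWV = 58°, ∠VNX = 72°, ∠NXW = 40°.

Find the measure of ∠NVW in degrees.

1. ∠NXV = 40°  [W on ray XV]
2. ∠NVX = 68°  [△NVX]
3. ∠NVW = 68°  [W on ray VX]

∠NVW = 68°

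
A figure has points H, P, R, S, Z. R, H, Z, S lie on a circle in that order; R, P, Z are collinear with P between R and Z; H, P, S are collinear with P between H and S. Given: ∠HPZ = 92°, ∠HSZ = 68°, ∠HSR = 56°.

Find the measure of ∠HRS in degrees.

∠HRS = 100°

1. ∠HPR = 88°  [linear pair at P on RZ]
2. ∠HRZ = 68°  [same arc HZ]
3. ∠RHS = 24°  [△RPH]
4. ∠HRS = 100°  [△RHS]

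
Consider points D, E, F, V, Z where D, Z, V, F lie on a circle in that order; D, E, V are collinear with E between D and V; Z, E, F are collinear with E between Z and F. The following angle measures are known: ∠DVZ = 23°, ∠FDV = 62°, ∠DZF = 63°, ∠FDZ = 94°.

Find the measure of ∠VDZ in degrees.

1. ∠FZV = 62°  [same arc VF]
2. ∠FVZ = 86°  [cyclic DZVF, opposite ∠D+∠V]
3. ∠VFZ = 32°  [△ZVF]
4. ∠VDZ = 32°  [same arc ZV]

∠VDZ = 32°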